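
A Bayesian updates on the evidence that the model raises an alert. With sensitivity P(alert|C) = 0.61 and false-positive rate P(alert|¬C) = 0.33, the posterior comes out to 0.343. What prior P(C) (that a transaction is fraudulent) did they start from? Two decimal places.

P(C) = 0.22

Bayes' rule in odds form gives O(C|E) = O(C)·[P(E|C)/P(E|¬C)], hence O(C) = O(C|E)/LR.
Posterior odds = 0.343/(1−0.343) = 0.5221. LR = 0.61/0.33 = 1.8485.
Prior odds = 0.5221/1.8485 = 0.2824, so P(C) = 0.2824/(1+0.2824) ≈ 0.22.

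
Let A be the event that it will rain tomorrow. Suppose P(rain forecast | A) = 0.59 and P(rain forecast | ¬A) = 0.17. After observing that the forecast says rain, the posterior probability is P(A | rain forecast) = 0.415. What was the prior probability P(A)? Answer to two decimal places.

P(A) = 0.17

Bayes' rule in odds form gives O(A|E) = O(A)·[P(E|A)/P(E|¬A)], hence O(A) = O(A|E)/LR.
Posterior odds = 0.415/(1−0.415) = 0.7094. LR = 0.59/0.17 = 3.4706.
Prior odds = 0.7094/3.4706 = 0.2044, so P(A) = 0.2044/(1+0.2044) ≈ 0.17.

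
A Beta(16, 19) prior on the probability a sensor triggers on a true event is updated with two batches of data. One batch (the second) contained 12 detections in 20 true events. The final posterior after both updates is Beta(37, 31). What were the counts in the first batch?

9 detections and 4 misses

Because Beta–binomial updating is additive in the counts, the combined data contributed (α_post−α_prior, β_post−β_prior) successes and failures.
Total across both batches: 37−16=21 detections, 31−19=12 misses.
Subtract the second batch: 21−12=9 detections and 12−8=4 misses.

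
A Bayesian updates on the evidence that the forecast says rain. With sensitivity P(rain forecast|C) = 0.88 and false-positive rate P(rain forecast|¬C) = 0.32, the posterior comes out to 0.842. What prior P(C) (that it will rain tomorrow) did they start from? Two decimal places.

P(C) = 0.66

Bayes' rule in odds form gives O(C|E) = O(C)·[P(E|C)/P(E|¬C)], hence O(C) = O(C|E)/LR.
Posterior odds = 0.842/(1−0.842) = 5.3291. LR = 0.88/0.32 = 2.7500.
Prior odds = 5.3291/2.7500 = 1.9379, so P(C) = 1.9379/(1+1.9379) ≈ 0.66.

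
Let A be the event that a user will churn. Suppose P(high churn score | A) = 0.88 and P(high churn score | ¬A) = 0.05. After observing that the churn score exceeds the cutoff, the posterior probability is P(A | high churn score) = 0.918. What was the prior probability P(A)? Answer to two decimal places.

In odds form, posterior odds = prior odds × likelihood ratio, so prior odds = posterior odds ÷ LR.
Posterior odds = 0.918/(1−0.918) = 11.1951. LR = 0.88/0.05 = 17.6000.
Prior odds = 11.1951/17.6000 = 0.6361, so P(A) = 0.6361/(1+0.6361) ≈ 0.39.

P(A) = 0.39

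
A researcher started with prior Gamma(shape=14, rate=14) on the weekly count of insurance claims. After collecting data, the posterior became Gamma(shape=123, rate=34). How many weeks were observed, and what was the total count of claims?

n = 20 weeks with total 109 claims

Gamma–Poisson conjugacy: posterior shape = α + Σxᵢ, posterior rate = β + n.
Matching: Σxᵢ = 123 − 14 = 109 and n = 34 − 14 = 20.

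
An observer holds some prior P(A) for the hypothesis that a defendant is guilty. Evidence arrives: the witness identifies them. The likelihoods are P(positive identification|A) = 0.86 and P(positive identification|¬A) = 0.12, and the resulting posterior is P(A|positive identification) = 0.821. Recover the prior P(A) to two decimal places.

P(A) = 0.39

Bayes' rule in odds form gives O(A|E) = O(A)·[P(E|A)/P(E|¬A)], hence O(A) = O(A|E)/LR.
Posterior odds = 0.821/(1−0.821) = 4.5866. LR = 0.86/0.12 = 7.1667.
Prior odds = 4.5866/7.1667 = 0.6400, so P(A) = 0.6400/(1+0.6400) ≈ 0.39.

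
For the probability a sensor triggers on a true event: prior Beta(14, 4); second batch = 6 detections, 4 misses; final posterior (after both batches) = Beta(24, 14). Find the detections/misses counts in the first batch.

4 detections and 6 misses

Sequential conjugate updates are equivalent to a single update on the pooled data, so total successes = posterior α − prior α and total failures = posterior β − prior β.
Total across both batches: 24−14=10 detections, 14−4=10 misses.
Subtract the second batch: 10−6=4 detections and 10−4=6 misses.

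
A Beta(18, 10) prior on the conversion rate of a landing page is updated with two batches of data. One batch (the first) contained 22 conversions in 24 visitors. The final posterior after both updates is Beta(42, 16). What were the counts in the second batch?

2 conversions and 4 bounces

Sequential conjugate updates are equivalent to a single update on the pooled data, so total successes = posterior α − prior α and total failures = posterior β − prior β.
Total across both batches: 42−18=24 conversions, 16−10=6 bounces.
Subtract the first batch: 24−22=2 conversions and 6−2=4 bounces.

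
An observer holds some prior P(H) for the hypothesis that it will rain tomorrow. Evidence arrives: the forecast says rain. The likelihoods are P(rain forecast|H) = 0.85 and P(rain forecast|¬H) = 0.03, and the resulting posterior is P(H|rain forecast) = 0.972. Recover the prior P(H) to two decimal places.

P(H) = 0.55

In odds form, posterior odds = prior odds × likelihood ratio, so prior odds = posterior odds ÷ LR.
Posterior odds = 0.972/(1−0.972) = 34.7143. LR = 0.85/0.03 = 28.3333.
Prior odds = 34.7143/28.3333 = 1.2252, so P(H) = 1.2252/(1+1.2252) ≈ 0.55.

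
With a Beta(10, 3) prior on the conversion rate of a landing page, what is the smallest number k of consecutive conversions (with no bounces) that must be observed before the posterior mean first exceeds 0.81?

k = 3

After k conversions and 0 bounces the posterior is Beta(10+k, 3), with mean (10+k)/(10+3+k).
Set (10+k)/(13+k) > 0.81 and solve: k > (0.81·13 − 10)/(1 − 0.81) = 2.789.
The smallest integer exceeding 2.789 is 3.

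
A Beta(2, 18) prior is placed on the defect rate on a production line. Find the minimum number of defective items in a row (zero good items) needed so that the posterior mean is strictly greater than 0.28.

k = 6

After k defective items and 0 good items the posterior is Beta(2+k, 18), with mean (2+k)/(2+18+k).
Set (2+k)/(20+k) > 0.28 and solve: k > (0.28·20 − 2)/(1 − 0.28) = 5.000.
The smallest integer exceeding 5.000 is 6.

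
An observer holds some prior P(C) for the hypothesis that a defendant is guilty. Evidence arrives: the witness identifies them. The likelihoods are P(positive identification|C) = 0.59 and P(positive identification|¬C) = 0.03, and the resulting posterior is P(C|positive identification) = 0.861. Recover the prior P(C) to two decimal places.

In odds form, posterior odds = prior odds × likelihood ratio, so prior odds = posterior odds ÷ LR.
Posterior odds = 0.861/(1−0.861) = 6.1942. LR = 0.59/0.03 = 19.6667.
Prior odds = 6.1942/19.6667 = 0.3150, so P(C) = 0.3150/(1+0.3150) ≈ 0.24.

P(C) = 0.24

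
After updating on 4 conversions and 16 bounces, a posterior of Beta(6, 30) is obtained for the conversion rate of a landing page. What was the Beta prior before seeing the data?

Beta(2, 14)

Beta is conjugate to the binomial likelihood: posterior = Beta(a+s, b+f).
Subtract the data counts: 6−4=2, 30−16=14.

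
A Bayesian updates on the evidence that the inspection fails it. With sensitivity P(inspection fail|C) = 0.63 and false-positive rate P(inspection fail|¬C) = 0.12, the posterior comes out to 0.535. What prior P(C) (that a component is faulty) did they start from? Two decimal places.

In odds form, posterior odds = prior odds × likelihood ratio, so prior odds = posterior odds ÷ LR.
Posterior odds = 0.535/(1−0.535) = 1.1505. LR = 0.63/0.12 = 5.2500.
Prior odds = 1.1505/5.2500 = 0.2191, so P(C) = 0.2191/(1+0.2191) ≈ 0.18.

P(C) = 0.18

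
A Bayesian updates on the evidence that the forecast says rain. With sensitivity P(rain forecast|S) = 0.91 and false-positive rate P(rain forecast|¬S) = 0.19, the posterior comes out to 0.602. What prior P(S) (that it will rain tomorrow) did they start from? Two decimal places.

P(S) = 0.24

Bayes' rule in odds form gives O(S|E) = O(S)·[P(E|S)/P(E|¬S)], hence O(S) = O(S|E)/LR.
Posterior odds = 0.602/(1−0.602) = 1.5126. LR = 0.91/0.19 = 4.7895.
Prior odds = 1.5126/4.7895 = 0.3158, so P(S) = 0.3158/(1+0.3158) ≈ 0.24.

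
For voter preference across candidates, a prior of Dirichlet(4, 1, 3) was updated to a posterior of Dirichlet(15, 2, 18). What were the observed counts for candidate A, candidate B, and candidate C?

counts (11, 1, 15)

For a Dirichlet(α) prior with multinomial counts c, the posterior is Dirichlet(α + c) componentwise.
Counts are posterior − prior componentwise: 15−4=11, 2−1=1, 18−3=15.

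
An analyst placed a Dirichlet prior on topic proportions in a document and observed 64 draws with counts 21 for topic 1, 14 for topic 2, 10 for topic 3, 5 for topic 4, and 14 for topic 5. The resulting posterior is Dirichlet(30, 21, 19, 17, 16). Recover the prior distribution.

Dirichlet(9, 7, 9, 12, 2)

For a Dirichlet(α) prior with multinomial counts c, the posterior is Dirichlet(α + c) componentwise.
Subtract each count from the matching posterior parameter: 30−21=9, 21−14=7, 19−10=9, 17−5=12, 16−14=2.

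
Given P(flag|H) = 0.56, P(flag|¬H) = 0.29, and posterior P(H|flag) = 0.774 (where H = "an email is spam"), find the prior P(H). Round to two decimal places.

In odds form, posterior odds = prior odds × likelihood ratio, so prior odds = posterior odds ÷ LR.
Posterior odds = 0.774/(1−0.774) = 3.4248. LR = 0.56/0.29 = 1.9310.
Prior odds = 3.4248/1.9310 = 1.7736, so P(H) = 1.7736/(1+1.7736) ≈ 0.64.

P(H) = 0.64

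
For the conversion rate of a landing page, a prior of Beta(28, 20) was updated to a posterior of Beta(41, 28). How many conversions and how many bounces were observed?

13 conversions and 8 bounces

A Beta(a, b) prior with s successes and f failures in binomial data gives a Beta(a+s, b+f) posterior.
Match parameters: s=41−28=13, f=28−20=8.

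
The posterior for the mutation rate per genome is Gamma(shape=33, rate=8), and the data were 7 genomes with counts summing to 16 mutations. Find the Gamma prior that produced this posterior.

Gamma(shape=17, rate=1)

A Gamma(α, β) prior (rate parametrization) on a Poisson rate with n observations summing to S gives posterior Gamma(α+S, β+n).
So α = 33 − 16 = 17 and β = 8 − 7 = 1.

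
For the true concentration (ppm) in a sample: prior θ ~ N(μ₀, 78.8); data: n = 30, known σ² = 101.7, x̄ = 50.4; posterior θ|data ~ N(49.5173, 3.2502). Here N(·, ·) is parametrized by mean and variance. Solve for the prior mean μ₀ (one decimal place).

The posterior mean is a precision-weighted average: μ_n = (τ₀μ₀ + τ_data·x̄)/(τ₀+τ_data), with τ₀=1/σ₀² and τ_data=n/σ².
Here τ₀ = 1/78.8 = 0.012690 and τ_data = 30/101.7 = 0.294985, so τ_n = 0.307675.
Rearranging for μ₀: μ₀ = (μ_n·τ_n − τ_data·x̄)/τ₀ = (49.5173·0.307675 − 0.294985·50.4) / 0.012690 = 0.367991/0.012690 ≈ 29.0.

μ₀ = 29.0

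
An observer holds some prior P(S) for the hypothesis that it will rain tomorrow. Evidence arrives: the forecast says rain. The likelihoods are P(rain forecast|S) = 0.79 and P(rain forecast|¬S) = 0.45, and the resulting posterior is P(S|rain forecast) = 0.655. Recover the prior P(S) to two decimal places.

P(S) = 0.52

Bayes' rule in odds form gives O(S|E) = O(S)·[P(E|S)/P(E|¬S)], hence O(S) = O(S|E)/LR.
Posterior odds = 0.655/(1−0.655) = 1.8986. LR = 0.79/0.45 = 1.7556.
Prior odds = 1.8986/1.7556 = 1.0815, so P(S) = 1.0815/(1+1.0815) ≈ 0.52.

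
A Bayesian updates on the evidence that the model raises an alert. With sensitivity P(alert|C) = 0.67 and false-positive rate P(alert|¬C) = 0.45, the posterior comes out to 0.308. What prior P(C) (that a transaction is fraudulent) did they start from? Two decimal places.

P(C) = 0.23

In odds form, posterior odds = prior odds × likelihood ratio, so prior odds = posterior odds ÷ LR.
Posterior odds = 0.308/(1−0.308) = 0.4451. LR = 0.67/0.45 = 1.4889.
Prior odds = 0.4451/1.4889 = 0.2989, so P(C) = 0.2989/(1+0.2989) ≈ 0.23.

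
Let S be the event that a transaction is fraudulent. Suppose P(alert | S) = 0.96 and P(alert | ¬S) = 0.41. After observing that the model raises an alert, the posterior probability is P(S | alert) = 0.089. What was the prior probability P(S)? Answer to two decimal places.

P(S) = 0.04

Bayes' rule in odds form gives O(S|E) = O(S)·[P(E|S)/P(E|¬S)], hence O(S) = O(S|E)/LR.
Posterior odds = 0.089/(1−0.089) = 0.0977. LR = 0.96/0.41 = 2.3415.
Prior odds = 0.0977/2.3415 = 0.0417, so P(S) = 0.0417/(1+0.0417) ≈ 0.04.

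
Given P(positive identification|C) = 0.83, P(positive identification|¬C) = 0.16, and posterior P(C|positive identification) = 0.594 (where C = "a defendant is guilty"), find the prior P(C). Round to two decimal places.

P(C) = 0.22

In odds form, posterior odds = prior odds × likelihood ratio, so prior odds = posterior odds ÷ LR.
Posterior odds = 0.594/(1−0.594) = 1.4631. LR = 0.83/0.16 = 5.1875.
Prior odds = 1.4631/5.1875 = 0.2820, so P(C) = 0.2820/(1+0.2820) ≈ 0.22.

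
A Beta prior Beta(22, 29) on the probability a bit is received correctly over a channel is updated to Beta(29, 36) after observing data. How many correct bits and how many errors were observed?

7 correct bits and 7 errors

Under Beta–binomial conjugacy the posterior parameters are (a+s, b+f).
So s = 29 − 22 = 7 and f = 36 − 29 = 7.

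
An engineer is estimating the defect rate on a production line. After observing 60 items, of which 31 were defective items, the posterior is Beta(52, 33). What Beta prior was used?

Beta(21, 4)

Beta is conjugate to the binomial likelihood: posterior = Beta(a+s, b+f).
Subtract the data counts: 52−31=21, 33−29=4.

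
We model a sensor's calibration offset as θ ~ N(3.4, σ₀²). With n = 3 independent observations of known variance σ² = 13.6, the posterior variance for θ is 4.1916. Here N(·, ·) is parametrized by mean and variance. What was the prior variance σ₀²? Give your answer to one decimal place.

For the Normal–Normal model with known σ², precisions add: τ_n = τ₀ + n/σ².
So 1/σ₀² = 1/4.1916 − 3/13.6 = 0.238572 − 0.220588 = 0.017984.
Hence σ₀² = 1/0.017984 ≈ 55.6.

σ₀² = 55.6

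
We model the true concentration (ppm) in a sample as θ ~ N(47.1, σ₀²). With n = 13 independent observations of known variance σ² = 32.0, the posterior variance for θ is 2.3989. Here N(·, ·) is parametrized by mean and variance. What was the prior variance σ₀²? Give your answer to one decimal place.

σ₀² = 94.3

For the Normal–Normal model with known σ², precisions add: τ_n = τ₀ + n/σ².
So 1/σ₀² = 1/2.3989 − 13/32.0 = 0.416858 − 0.406250 = 0.010608.
Hence σ₀² = 1/0.010608 ≈ 94.3.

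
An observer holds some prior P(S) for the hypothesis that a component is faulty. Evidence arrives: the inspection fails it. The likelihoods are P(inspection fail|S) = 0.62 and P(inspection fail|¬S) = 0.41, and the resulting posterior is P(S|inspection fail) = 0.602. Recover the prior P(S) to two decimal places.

P(S) = 0.50

In odds form, posterior odds = prior odds × likelihood ratio, so prior odds = posterior odds ÷ LR.
Posterior odds = 0.602/(1−0.602) = 1.5126. LR = 0.62/0.41 = 1.5122.
Prior odds = 1.5126/1.5122 = 1.0003, so P(S) = 1.0003/(1+1.0003) ≈ 0.50.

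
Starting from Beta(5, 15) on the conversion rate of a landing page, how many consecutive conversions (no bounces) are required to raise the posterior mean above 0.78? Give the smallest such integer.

k = 49

After k conversions and 0 bounces the posterior is Beta(5+k, 15), with mean (5+k)/(5+15+k).
Set (5+k)/(20+k) > 0.78 and solve: k > (0.78·20 − 5)/(1 − 0.78) = 48.182.
The smallest integer exceeding 48.182 is 49.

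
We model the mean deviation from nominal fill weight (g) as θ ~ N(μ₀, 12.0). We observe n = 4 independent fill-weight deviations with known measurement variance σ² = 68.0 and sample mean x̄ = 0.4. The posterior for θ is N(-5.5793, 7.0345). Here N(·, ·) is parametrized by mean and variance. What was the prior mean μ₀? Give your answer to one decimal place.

μ₀ = -9.8

The posterior mean is a precision-weighted average: μ_n = (τ₀μ₀ + τ_data·x̄)/(τ₀+τ_data), with τ₀=1/σ₀² and τ_data=n/σ².
Here τ₀ = 1/12.0 = 0.083333 and τ_data = 4/68.0 = 0.058824, so τ_n = 0.142157.
Rearranging for μ₀: μ₀ = (μ_n·τ_n − τ_data·x̄)/τ₀ = (-5.5793·0.142157 − 0.058824·0.4) / 0.083333 = -0.816666/0.083333 ≈ -9.8.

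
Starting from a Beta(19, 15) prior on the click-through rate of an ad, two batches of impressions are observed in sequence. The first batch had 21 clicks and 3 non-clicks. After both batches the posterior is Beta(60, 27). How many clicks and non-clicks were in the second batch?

Sequential conjugate updates are equivalent to a single update on the pooled data, so total successes = posterior α − prior α and total failures = posterior β − prior β.
Total across both batches: 60−19=41 clicks, 27−15=12 non-clicks.
Subtract the first batch: 41−21=20 clicks and 12−3=9 non-clicks.

20 clicks and 9 non-clicks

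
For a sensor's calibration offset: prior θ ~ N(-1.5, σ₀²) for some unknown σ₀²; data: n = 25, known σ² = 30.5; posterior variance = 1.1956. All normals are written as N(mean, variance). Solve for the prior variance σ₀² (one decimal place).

Posterior precision equals prior precision plus data precision: 1/σ_n² = 1/σ₀² + n/σ².
So 1/σ₀² = 1/1.1956 − 25/30.5 = 0.836400 − 0.819672 = 0.016728.
Hence σ₀² = 1/0.016728 ≈ 59.8.

σ₀² = 59.8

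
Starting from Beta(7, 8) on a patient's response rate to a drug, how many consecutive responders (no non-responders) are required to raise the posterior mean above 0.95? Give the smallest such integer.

k = 146

After k responders and 0 non-responders the posterior is Beta(7+k, 8), with mean (7+k)/(7+8+k).
Set (7+k)/(15+k) > 0.95 and solve: k > (0.95·15 − 7)/(1 − 0.95) = 145.000.
The smallest integer exceeding 145.000 is 146, and checking k=146: (153)/(161) = 0.9503 > 0.95.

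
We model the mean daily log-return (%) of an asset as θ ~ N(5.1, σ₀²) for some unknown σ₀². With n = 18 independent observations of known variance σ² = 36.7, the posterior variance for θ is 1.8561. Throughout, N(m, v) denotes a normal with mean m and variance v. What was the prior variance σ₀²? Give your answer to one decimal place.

σ₀² = 20.7

Posterior precision equals prior precision plus data precision: 1/σ_n² = 1/σ₀² + n/σ².
So 1/σ₀² = 1/1.8561 − 18/36.7 = 0.538764 − 0.490463 = 0.048301.
Hence σ₀² = 1/0.048301 ≈ 20.7.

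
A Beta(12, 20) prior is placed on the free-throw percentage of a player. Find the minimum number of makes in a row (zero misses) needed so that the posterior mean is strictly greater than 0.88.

After k makes and 0 misses the posterior is Beta(12+k, 20), with mean (12+k)/(12+20+k).
Set (12+k)/(32+k) > 0.88 and solve: k > (0.88·32 − 12)/(1 − 0.88) = 134.667.
The smallest integer exceeding 134.667 is 135, and checking k=135: (147)/(167) = 0.8802 > 0.88.

k = 135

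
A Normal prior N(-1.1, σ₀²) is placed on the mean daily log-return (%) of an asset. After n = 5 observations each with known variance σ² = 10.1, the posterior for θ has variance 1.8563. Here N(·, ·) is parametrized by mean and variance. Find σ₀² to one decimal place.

For the Normal–Normal model with known σ², precisions add: τ_n = τ₀ + n/σ².
So 1/σ₀² = 1/1.8563 − 5/10.1 = 0.538706 − 0.495050 = 0.043656.
Hence σ₀² = 1/0.043656 ≈ 22.9.

σ₀² = 22.9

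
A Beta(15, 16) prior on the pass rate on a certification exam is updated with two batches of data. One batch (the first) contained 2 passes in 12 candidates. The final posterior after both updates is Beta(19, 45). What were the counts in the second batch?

2 passes and 19 failures

Because Beta–binomial updating is additive in the counts, the combined data contributed (α_post−α_prior, β_post−β_prior) successes and failures.
Total across both batches: 19−15=4 passes, 45−16=29 failures.
Subtract the first batch: 4−2=2 passes and 29−10=19 failures.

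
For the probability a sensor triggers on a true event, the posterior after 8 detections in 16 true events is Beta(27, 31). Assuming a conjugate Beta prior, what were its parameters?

Beta(19, 23)

A Beta(a, b) prior with s successes and f failures in binomial data gives a Beta(a+s, b+f) posterior.
Subtract the data counts: 27−8=19, 31−8=23.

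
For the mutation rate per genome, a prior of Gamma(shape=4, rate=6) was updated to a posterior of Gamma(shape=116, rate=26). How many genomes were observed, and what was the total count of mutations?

Gamma–Poisson conjugacy: posterior shape = α + Σxᵢ, posterior rate = β + n.
Matching: Σxᵢ = 116 − 4 = 112 and n = 26 − 6 = 20.

n = 20 genomes with total 112 mutations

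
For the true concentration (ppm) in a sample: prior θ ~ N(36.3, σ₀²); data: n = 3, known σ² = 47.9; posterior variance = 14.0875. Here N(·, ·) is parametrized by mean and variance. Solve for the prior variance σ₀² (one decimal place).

Posterior precision equals prior precision plus data precision: 1/σ_n² = 1/σ₀² + n/σ².
So 1/σ₀² = 1/14.0875 − 3/47.9 = 0.070985 − 0.062630 = 0.008355.
Hence σ₀² = 1/0.008355 ≈ 119.7.

σ₀² = 119.7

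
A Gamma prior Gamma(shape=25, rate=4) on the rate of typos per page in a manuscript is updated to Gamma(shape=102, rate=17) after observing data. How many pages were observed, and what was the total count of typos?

Gamma–Poisson conjugacy: posterior shape = α + Σxᵢ, posterior rate = β + n.
Matching: Σxᵢ = 102 − 25 = 77 and n = 17 − 4 = 13.

n = 13 pages with total 77 typos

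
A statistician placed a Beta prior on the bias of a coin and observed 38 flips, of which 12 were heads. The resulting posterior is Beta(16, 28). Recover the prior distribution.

Beta is conjugate to the binomial likelihood: posterior = Beta(α+s, β+f).
So α = 16 − 12 = 4 and β = 28 − 26 = 2.

Beta(4, 2)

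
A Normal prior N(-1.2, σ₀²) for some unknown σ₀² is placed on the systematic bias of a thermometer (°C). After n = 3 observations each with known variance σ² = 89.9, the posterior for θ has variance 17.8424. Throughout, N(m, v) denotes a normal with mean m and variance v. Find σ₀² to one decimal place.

For the Normal–Normal model with known σ², precisions add: τ_n = τ₀ + n/σ².
So 1/σ₀² = 1/17.8424 − 3/89.9 = 0.056046 − 0.033370 = 0.022676.
Hence σ₀² = 1/0.022676 ≈ 44.1.

σ₀² = 44.1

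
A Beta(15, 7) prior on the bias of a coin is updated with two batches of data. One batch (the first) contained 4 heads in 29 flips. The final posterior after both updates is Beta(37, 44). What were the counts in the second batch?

18 heads and 12 tails

Sequential conjugate updates are equivalent to a single update on the pooled data, so total successes = posterior α − prior α and total failures = posterior β − prior β.
Total across both batches: 37−15=22 heads, 44−7=37 tails.
Subtract the first batch: 22−4=18 heads and 37−25=12 tails.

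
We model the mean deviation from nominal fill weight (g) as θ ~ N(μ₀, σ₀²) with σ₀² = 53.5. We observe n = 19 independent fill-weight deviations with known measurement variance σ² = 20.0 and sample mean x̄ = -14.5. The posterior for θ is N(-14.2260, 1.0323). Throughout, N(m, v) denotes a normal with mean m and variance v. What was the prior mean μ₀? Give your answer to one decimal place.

μ₀ = -0.3

The posterior mean is a precision-weighted average: μ_n = (τ₀μ₀ + τ_data·x̄)/(τ₀+τ_data), with τ₀=1/σ₀² and τ_data=n/σ².
Here τ₀ = 1/53.5 = 0.018692 and τ_data = 19/20.0 = 0.950000, so τ_n = 0.968692.
Rearranging for μ₀: μ₀ = (μ_n·τ_n − τ_data·x̄)/τ₀ = (-14.2260·0.968692 − 0.950000·-14.5) / 0.018692 = -0.005612/0.018692 ≈ -0.3.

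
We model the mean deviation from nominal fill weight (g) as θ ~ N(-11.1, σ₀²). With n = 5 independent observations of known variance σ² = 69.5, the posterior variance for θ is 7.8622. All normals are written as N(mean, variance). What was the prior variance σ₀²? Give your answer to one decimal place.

σ₀² = 18.1

For the Normal–Normal model with known σ², precisions add: τ_n = τ₀ + n/σ².
So 1/σ₀² = 1/7.8622 − 5/69.5 = 0.127191 − 0.071942 = 0.055249.
Hence σ₀² = 1/0.055249 ≈ 18.1.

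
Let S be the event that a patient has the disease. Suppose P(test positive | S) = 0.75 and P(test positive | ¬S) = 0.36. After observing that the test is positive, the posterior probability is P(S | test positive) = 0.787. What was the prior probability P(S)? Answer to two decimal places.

In odds form, posterior odds = prior odds × likelihood ratio, so prior odds = posterior odds ÷ LR.
Posterior odds = 0.787/(1−0.787) = 3.6948. LR = 0.75/0.36 = 2.0833.
Prior odds = 3.6948/2.0833 = 1.7735, so P(S) = 1.7735/(1+1.7735) ≈ 0.64.

P(S) = 0.64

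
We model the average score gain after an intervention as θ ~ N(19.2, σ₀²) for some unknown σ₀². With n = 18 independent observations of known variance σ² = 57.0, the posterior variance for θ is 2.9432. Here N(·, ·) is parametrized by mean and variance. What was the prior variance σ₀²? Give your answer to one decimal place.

For the Normal–Normal model with known σ², precisions add: τ_n = τ₀ + n/σ².
So 1/σ₀² = 1/2.9432 − 18/57.0 = 0.339766 − 0.315789 = 0.023977.
Hence σ₀² = 1/0.023977 ≈ 41.7.

σ₀² = 41.7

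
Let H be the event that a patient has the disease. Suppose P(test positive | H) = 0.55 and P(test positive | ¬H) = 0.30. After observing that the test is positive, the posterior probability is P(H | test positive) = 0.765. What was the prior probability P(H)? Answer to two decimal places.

P(H) = 0.64

Bayes' rule in odds form gives O(H|E) = O(H)·[P(E|H)/P(E|¬H)], hence O(H) = O(H|E)/LR.
Posterior odds = 0.765/(1−0.765) = 3.2553. LR = 0.55/0.30 = 1.8333.
Prior odds = 3.2553/1.8333 = 1.7757, so P(H) = 1.7757/(1+1.7757) ≈ 0.64.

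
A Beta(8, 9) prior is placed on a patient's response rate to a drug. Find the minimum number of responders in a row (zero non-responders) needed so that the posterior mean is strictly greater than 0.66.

After k responders and 0 non-responders the posterior is Beta(8+k, 9), with mean (8+k)/(8+9+k).
Set (8+k)/(17+k) > 0.66 and solve: k > (0.66·17 − 8)/(1 − 0.66) = 9.471.
The smallest integer exceeding 9.471 is 10, and checking k=10: (18)/(27) = 0.6667 > 0.66.

k = 10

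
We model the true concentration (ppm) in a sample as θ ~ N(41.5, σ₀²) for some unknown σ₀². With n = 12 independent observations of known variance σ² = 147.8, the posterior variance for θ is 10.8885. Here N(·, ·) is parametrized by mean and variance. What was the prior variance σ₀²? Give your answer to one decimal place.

For the Normal–Normal model with known σ², precisions add: τ_n = τ₀ + n/σ².
So 1/σ₀² = 1/10.8885 − 12/147.8 = 0.091840 − 0.081191 = 0.010649.
Hence σ₀² = 1/0.010649 ≈ 93.9.

σ₀² = 93.9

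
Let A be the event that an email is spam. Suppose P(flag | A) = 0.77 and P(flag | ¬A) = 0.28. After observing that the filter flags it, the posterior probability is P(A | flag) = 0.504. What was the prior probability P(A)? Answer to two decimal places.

In odds form, posterior odds = prior odds × likelihood ratio, so prior odds = posterior odds ÷ LR.
Posterior odds = 0.504/(1−0.504) = 1.0161. LR = 0.77/0.28 = 2.7500.
Prior odds = 1.0161/2.7500 = 0.3695, so P(A) = 0.3695/(1+0.3695) ≈ 0.27.

P(A) = 0.27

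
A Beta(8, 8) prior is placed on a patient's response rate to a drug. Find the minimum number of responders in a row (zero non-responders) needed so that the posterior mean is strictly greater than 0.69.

After k responders and 0 non-responders the posterior is Beta(8+k, 8), with mean (8+k)/(8+8+k).
Set (8+k)/(16+k) > 0.69 and solve: k > (0.69·16 − 8)/(1 − 0.69) = 9.806.
The smallest integer exceeding 9.806 is 10.

k = 10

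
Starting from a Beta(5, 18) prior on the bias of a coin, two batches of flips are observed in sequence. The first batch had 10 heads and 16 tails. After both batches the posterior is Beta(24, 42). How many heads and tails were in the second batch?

Sequential conjugate updates are equivalent to a single update on the pooled data, so total successes = posterior α − prior α and total failures = posterior β − prior β.
Total across both batches: 24−5=19 heads, 42−18=24 tails.
Subtract the first batch: 19−10=9 heads and 24−16=8 tails.

9 heads and 8 tails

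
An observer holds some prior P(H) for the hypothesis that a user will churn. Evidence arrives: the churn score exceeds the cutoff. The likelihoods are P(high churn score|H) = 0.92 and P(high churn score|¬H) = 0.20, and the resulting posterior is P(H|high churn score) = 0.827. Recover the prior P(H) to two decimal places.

Bayes' rule in odds form gives O(H|E) = O(H)·[P(E|H)/P(E|¬H)], hence O(H) = O(H|E)/LR.
Posterior odds = 0.827/(1−0.827) = 4.7803. LR = 0.92/0.20 = 4.6000.
Prior odds = 4.7803/4.6000 = 1.0392, so P(H) = 1.0392/(1+1.0392) ≈ 0.51.

P(H) = 0.51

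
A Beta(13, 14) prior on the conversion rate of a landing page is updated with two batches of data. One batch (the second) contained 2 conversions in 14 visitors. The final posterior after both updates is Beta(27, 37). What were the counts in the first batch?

12 conversions and 11 bounces

Sequential conjugate updates are equivalent to a single update on the pooled data, so total successes = posterior α − prior α and total failures = posterior β − prior β.
Total across both batches: 27−13=14 conversions, 37−14=23 bounces.
Subtract the second batch: 14−2=12 conversions and 23−12=11 bounces.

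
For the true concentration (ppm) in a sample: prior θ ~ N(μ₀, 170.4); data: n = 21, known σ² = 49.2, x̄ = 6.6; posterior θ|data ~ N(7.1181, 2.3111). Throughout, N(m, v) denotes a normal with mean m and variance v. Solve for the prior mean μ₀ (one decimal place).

μ₀ = 44.8

The posterior mean is a precision-weighted average: μ_n = (τ₀μ₀ + τ_data·x̄)/(τ₀+τ_data), with τ₀=1/σ₀² and τ_data=n/σ².
Here τ₀ = 1/170.4 = 0.005869 and τ_data = 21/49.2 = 0.426829, so τ_n = 0.432698.
Rearranging for μ₀: μ₀ = (μ_n·τ_n − τ_data·x̄)/τ₀ = (7.1181·0.432698 − 0.426829·6.6) / 0.005869 = 0.262916/0.005869 ≈ 44.8.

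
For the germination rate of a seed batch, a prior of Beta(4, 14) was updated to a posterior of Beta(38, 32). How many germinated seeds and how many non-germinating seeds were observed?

34 germinated seeds and 18 non-germinating seeds

Under Beta–binomial conjugacy the posterior parameters are (a+s, b+f).
Match parameters: s=38−4=34, f=32−14=18.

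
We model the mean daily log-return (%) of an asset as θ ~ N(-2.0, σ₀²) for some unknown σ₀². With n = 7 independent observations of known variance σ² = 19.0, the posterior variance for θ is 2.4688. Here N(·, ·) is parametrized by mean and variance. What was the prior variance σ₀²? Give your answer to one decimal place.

σ₀² = 27.3

For the Normal–Normal model with known σ², precisions add: τ_n = τ₀ + n/σ².
So 1/σ₀² = 1/2.4688 − 7/19.0 = 0.405055 − 0.368421 = 0.036634.
Hence σ₀² = 1/0.036634 ≈ 27.3.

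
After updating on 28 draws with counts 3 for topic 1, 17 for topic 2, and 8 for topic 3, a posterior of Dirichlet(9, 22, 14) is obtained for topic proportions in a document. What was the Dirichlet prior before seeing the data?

For a Dirichlet(α) prior with multinomial counts c, the posterior is Dirichlet(α + c) componentwise.
Subtract each count from the matching posterior parameter: 9−3=6, 22−17=5, 14−8=6.

Dirichlet(6, 5, 6)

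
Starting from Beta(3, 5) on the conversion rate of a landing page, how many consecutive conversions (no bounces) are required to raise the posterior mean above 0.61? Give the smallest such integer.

After k conversions and 0 bounces the posterior is Beta(3+k, 5), with mean (3+k)/(3+5+k).
Set (3+k)/(8+k) > 0.61 and solve: k > (0.61·8 − 3)/(1 − 0.61) = 4.821.
The smallest integer exceeding 4.821 is 5, and checking k=5: (8)/(13) = 0.6154 > 0.61.

k = 5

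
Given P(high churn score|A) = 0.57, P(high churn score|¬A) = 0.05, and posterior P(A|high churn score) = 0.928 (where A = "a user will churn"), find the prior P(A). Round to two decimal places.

P(A) = 0.53

In odds form, posterior odds = prior odds × likelihood ratio, so prior odds = posterior odds ÷ LR.
Posterior odds = 0.928/(1−0.928) = 12.8889. LR = 0.57/0.05 = 11.4000.
Prior odds = 12.8889/11.4000 = 1.1306, so P(A) = 1.1306/(1+1.1306) ≈ 0.53.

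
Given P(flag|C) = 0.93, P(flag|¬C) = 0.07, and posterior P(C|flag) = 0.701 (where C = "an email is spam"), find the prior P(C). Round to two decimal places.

P(C) = 0.15

In odds form, posterior odds = prior odds × likelihood ratio, so prior odds = posterior odds ÷ LR.
Posterior odds = 0.701/(1−0.701) = 2.3445. LR = 0.93/0.07 = 13.2857.
Prior odds = 2.3445/13.2857 = 0.1765, so P(C) = 0.1765/(1+0.1765) ≈ 0.15.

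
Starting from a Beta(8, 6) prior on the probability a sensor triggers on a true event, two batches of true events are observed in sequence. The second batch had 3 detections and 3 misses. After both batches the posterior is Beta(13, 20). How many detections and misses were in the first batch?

Sequential conjugate updates are equivalent to a single update on the pooled data, so total successes = posterior α − prior α and total failures = posterior β − prior β.
Total across both batches: 13−8=5 detections, 20−6=14 misses.
Subtract the second batch: 5−3=2 detections and 14−3=11 misses.

2 detections and 11 misses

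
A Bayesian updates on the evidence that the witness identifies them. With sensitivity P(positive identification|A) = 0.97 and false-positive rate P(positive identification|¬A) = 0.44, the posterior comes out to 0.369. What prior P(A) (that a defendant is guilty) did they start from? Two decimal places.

Bayes' rule in odds form gives O(A|E) = O(A)·[P(E|A)/P(E|¬A)], hence O(A) = O(A|E)/LR.
Posterior odds = 0.369/(1−0.369) = 0.5848. LR = 0.97/0.44 = 2.2045.
Prior odds = 0.5848/2.2045 = 0.2653, so P(A) = 0.2653/(1+0.2653) ≈ 0.21.

P(A) = 0.21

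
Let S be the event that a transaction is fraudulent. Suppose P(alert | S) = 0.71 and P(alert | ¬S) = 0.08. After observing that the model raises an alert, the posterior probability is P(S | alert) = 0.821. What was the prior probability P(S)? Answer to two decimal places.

P(S) = 0.34

Bayes' rule in odds form gives O(S|E) = O(S)·[P(E|S)/P(E|¬S)], hence O(S) = O(S|E)/LR.
Posterior odds = 0.821/(1−0.821) = 4.5866. LR = 0.71/0.08 = 8.8750.
Prior odds = 4.5866/8.8750 = 0.5168, so P(S) = 0.5168/(1+0.5168) ≈ 0.34.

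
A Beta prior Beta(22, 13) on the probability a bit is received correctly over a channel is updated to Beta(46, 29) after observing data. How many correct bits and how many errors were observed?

24 correct bits and 16 errors

A Beta(a, b) prior with s successes and f failures in binomial data gives a Beta(a+s, b+f) posterior.
Match parameters: s=46−22=24, f=29−13=16.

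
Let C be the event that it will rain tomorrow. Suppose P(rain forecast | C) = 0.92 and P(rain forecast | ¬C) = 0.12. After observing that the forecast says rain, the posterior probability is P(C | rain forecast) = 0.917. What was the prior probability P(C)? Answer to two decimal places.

In odds form, posterior odds = prior odds × likelihood ratio, so prior odds = posterior odds ÷ LR.
Posterior odds = 0.917/(1−0.917) = 11.0482. LR = 0.92/0.12 = 7.6667.
Prior odds = 11.0482/7.6667 = 1.4411, so P(C) = 1.4411/(1+1.4411) ≈ 0.59.

P(C) = 0.59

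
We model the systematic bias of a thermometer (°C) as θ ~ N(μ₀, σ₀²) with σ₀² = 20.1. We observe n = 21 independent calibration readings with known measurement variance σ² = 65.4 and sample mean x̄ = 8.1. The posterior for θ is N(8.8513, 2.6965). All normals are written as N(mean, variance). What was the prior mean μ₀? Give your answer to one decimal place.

μ₀ = 13.7

With known observation variance, the Normal–Normal posterior has precision τ_n = τ₀ + n/σ² and mean μ_n = (τ₀μ₀ + (n/σ²)x̄)/τ_n.
Here τ₀ = 1/20.1 = 0.049751 and τ_data = 21/65.4 = 0.321101, so τ_n = 0.370852.
Rearranging for μ₀: μ₀ = (μ_n·τ_n − τ_data·x̄)/τ₀ = (8.8513·0.370852 − 0.321101·8.1) / 0.049751 = 0.681604/0.049751 ≈ 13.7.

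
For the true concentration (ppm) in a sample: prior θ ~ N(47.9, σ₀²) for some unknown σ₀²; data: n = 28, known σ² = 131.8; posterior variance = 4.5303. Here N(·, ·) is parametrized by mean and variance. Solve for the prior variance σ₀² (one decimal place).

Posterior precision equals prior precision plus data precision: 1/σ_n² = 1/σ₀² + n/σ².
So 1/σ₀² = 1/4.5303 − 28/131.8 = 0.220736 − 0.212443 = 0.008293.
Hence σ₀² = 1/0.008293 ≈ 120.6.

σ₀² = 120.6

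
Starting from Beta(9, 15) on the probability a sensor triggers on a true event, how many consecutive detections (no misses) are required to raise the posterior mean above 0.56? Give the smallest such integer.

k = 11

After k detections and 0 misses the posterior is Beta(9+k, 15), with mean (9+k)/(9+15+k).
Set (9+k)/(24+k) > 0.56 and solve: k > (0.56·24 − 9)/(1 − 0.56) = 10.091.
The smallest integer exceeding 10.091 is 11, and checking k=11: (20)/(35) = 0.5714 > 0.56.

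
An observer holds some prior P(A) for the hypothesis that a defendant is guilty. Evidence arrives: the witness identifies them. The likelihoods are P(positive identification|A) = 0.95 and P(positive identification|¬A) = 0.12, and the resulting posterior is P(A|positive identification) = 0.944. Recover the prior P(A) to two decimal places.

P(A) = 0.68

Bayes' rule in odds form gives O(A|E) = O(A)·[P(E|A)/P(E|¬A)], hence O(A) = O(A|E)/LR.
Posterior odds = 0.944/(1−0.944) = 16.8571. LR = 0.95/0.12 = 7.9167.
Prior odds = 16.8571/7.9167 = 2.1293, so P(A) = 2.1293/(1+2.1293) ≈ 0.68.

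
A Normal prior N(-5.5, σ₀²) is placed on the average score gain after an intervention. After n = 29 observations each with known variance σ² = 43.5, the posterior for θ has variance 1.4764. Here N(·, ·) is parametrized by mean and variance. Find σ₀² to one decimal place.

σ₀² = 93.8

For the Normal–Normal model with known σ², precisions add: τ_n = τ₀ + n/σ².
So 1/σ₀² = 1/1.4764 − 29/43.5 = 0.677323 − 0.666667 = 0.010656.
Hence σ₀² = 1/0.010656 ≈ 93.8.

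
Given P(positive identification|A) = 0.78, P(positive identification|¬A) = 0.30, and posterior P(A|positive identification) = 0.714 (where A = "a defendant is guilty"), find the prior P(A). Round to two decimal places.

In odds form, posterior odds = prior odds × likelihood ratio, so prior odds = posterior odds ÷ LR.
Posterior odds = 0.714/(1−0.714) = 2.4965. LR = 0.78/0.30 = 2.6000.
Prior odds = 2.4965/2.6000 = 0.9602, so P(A) = 0.9602/(1+0.9602) ≈ 0.49.

P(A) = 0.49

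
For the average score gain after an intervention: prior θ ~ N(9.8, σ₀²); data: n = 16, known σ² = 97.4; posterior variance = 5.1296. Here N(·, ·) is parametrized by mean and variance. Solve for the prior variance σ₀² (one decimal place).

Posterior precision equals prior precision plus data precision: 1/σ_n² = 1/σ₀² + n/σ².
So 1/σ₀² = 1/5.1296 − 16/97.4 = 0.194947 − 0.164271 = 0.030676.
Hence σ₀² = 1/0.030676 ≈ 32.6.

σ₀² = 32.6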